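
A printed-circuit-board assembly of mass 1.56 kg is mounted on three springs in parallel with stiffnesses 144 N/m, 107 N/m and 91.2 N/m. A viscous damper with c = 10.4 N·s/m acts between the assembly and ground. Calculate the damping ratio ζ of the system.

0.225

Parallel springs add: k_eq = 144 + 107 + 91.2 = 342.2 N/m.
ω_n = √(k_eq/m) = √(342.2/1.56) = 14.81 rad/s.
Critical damping c_c = 2√(k_eq·m) = 2√(342.2 × 1.56) = 46.21 N·s/m, so ζ = c/c_c = 10.4/46.21 = 0.2251.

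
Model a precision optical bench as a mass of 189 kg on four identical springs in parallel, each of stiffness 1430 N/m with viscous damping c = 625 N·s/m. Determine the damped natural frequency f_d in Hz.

0.835 Hz

Parallel springs add: k_eq = 4 × 1430 = 5720 N/m.
ω_n = √(k_eq/m) = √(5720/189) = 5.501 rad/s.
Critical damping c_c = 2√(k_eq·m) = 2√(5720 × 189) = 2079 N·s/m, so ζ = c/c_c = 625/2079 = 0.3006.
ω_d = ω_n√(1 − ζ²) = 5.501 × √(1 − 0.0903) = 5.247 rad/s.
f_d = ω_d/(2π) = 0.8351 Hz.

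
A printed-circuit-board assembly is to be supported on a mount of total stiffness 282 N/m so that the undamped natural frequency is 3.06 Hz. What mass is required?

0.763 kg

ω_n = 2πf_n = 2π × 3.06 = 19.23 rad/s.
m = k/ω_n² = 282/19.23² = 282/369.7 = 0.7629 kg.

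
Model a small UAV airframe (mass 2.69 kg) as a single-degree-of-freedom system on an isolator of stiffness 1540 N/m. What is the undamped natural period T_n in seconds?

0.263 s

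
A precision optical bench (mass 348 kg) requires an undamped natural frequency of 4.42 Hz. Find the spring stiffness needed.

268000 N/m

ω_n = 2πf_n = 2π × 4.42 = 27.77 rad/s.
k = m·ω_n² = 348 × 27.77² = 348 × 771.3 = 268400 N/m.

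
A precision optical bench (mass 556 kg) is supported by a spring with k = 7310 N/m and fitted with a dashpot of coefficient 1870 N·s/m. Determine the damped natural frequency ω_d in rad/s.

ω_n = √(k/m) = √(7310/556) = 3.626 rad/s.
Critical damping c_c = 2√(k·m) = 2√(7310 × 556) = 4032 N·s/m, so ζ = c/c_c = 1870/4032 = 0.4638.
ω_d = ω_n√(1 − ζ²) = 3.626 × √(1 − 0.215) = 3.212 rad/s.

3.21 rad/s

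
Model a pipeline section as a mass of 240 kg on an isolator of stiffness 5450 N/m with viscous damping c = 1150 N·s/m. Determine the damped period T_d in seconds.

1.53 s

ω_n = √(k/m) = √(5450/240) = 4.765 rad/s.
Critical damping c_c = 2√(k·m) = 2√(5450 × 240) = 2287 N·s/m, so ζ = c/c_c = 1150/2287 = 0.5028.
ω_d = ω_n√(1 − ζ²) = 4.765 × √(1 − 0.253) = 4.119 rad/s.
T_d = 2π/ω_d = 1.525 s.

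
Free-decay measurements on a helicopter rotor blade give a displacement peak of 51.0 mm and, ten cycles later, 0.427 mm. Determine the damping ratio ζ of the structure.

0.0759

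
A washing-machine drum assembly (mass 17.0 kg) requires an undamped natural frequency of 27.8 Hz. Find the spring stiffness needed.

ω_n = 2πf_n = 2π × 27.8 = 174.7 rad/s.
k = m·ω_n² = 17.0 × 174.7² = 17.0 × 30510 = 518700 N/m.

519000 N/m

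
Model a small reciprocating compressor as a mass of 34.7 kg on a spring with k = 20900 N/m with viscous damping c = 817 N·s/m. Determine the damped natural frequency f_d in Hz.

ω_n = √(k/m) = √(20900/34.7) = 24.54 rad/s.
Critical damping c_c = 2√(k·m) = 2√(20900 × 34.7) = 1703 N·s/m, so ζ = c/c_c = 817/1703 = 0.4797.
ω_d = ω_n√(1 − ζ²) = 24.54 × √(1 − 0.230) = 21.53 rad/s.
f_d = ω_d/(2π) = 3.427 Hz.

3.43 Hz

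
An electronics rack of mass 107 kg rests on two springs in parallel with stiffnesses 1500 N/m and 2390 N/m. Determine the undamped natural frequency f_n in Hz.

0.960 Hz

Parallel springs add: k_eq = 1500 + 2390 = 3890 N/m.
ω_n = √(k_eq/m) = √(3890/107) = √36.36 = 6.030 rad/s.
f_n = ω_n/(2π) = 6.030/6.283 = 0.9596 Hz.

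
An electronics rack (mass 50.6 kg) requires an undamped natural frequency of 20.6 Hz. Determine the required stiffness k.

848000 N/m

ω_n = 2πf_n = 2π × 20.6 = 129.4 rad/s.
k = m·ω_n² = 50.6 × 129.4² = 50.6 × 16750 = 847700 N/m.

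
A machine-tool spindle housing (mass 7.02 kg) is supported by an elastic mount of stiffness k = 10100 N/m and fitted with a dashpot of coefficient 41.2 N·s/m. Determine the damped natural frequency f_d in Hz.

6.02 Hz

ω_n = √(k/m) = √(10100/7.02) = 37.93 rad/s.
Critical damping c_c = 2√(k·m) = 2√(10100 × 7.02) = 532.5 N·s/m, so ζ = c/c_c = 41.2/532.5 = 0.07736.
ω_d = ω_n√(1 − ζ²) = 37.93 × √(1 − 0.00599) = 37.82 rad/s.
f_d = ω_d/(2π) = 6.019 Hz.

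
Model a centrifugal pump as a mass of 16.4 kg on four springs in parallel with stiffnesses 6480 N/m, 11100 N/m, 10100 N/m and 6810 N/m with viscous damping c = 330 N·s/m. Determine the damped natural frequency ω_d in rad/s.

44.7 rad/s

Parallel springs add: k_eq = 6480 + 11100 + 10100 + 6810 = 34490 N/m.
ω_n = √(k_eq/m) = √(34490/16.4) = 45.86 rad/s.
Critical damping c_c = 2√(k_eq·m) = 2√(34490 × 16.4) = 1504 N·s/m, so ζ = c/c_c = 330/1504 = 0.2194.
ω_d = ω_n√(1 − ζ²) = 45.86 × √(1 − 0.0481) = 44.74 rad/s.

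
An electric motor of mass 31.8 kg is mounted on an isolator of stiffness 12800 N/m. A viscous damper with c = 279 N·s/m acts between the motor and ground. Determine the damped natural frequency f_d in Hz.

3.12 Hz

ω_n = √(k/m) = √(12800/31.8) = 20.06 rad/s.
Critical damping c_c = 2√(k·m) = 2√(12800 × 31.8) = 1276 N·s/m, so ζ = c/c_c = 279/1276 = 0.2187.
ω_d = ω_n√(1 − ζ²) = 20.06 × √(1 − 0.0478) = 19.58 rad/s.
f_d = ω_d/(2π) = 3.116 Hz.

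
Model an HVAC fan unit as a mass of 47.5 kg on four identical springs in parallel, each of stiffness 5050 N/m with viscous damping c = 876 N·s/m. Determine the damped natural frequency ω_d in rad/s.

18.4 rad/s

Parallel springs add: k_eq = 4 × 5050 = 20200 N/m.
ω_n = √(k_eq/m) = √(20200/47.5) = 20.62 rad/s.
Critical damping c_c = 2√(k_eq·m) = 2√(20200 × 47.5) = 1959 N·s/m, so ζ = c/c_c = 876/1959 = 0.4471.
ω_d = ω_n√(1 − ζ²) = 20.62 × √(1 − 0.200) = 18.45 rad/s.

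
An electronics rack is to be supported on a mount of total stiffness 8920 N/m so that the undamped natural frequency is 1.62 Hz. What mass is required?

86.1 kg

ω_n = 2πf_n = 2π × 1.62 = 10.18 rad/s.
m = k/ω_n² = 8920/10.18² = 8920/103.6 = 86.09 kg.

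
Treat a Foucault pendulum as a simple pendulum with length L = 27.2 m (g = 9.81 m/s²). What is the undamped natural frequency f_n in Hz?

0.0956 Hz

For a simple pendulum ω_n = √(g/L) = √(9.81/27.2) = √0.3607 = 0.6006 rad/s.
f_n = ω_n/(2π) = 0.6006/6.283 = 0.09558 Hz.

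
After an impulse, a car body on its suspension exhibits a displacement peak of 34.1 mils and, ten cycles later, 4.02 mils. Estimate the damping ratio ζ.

Logarithmic decrement δ = (1/n)·ln(x₀/x_n) = (1/10)·ln(34.1/4.02) = (1/10)·ln(8.483) = 0.2138.
ζ = δ/√(4π² + δ²) = 0.2138/√(39.48 + 0.0457) = 0.2138/6.287 = 0.03401.

0.0340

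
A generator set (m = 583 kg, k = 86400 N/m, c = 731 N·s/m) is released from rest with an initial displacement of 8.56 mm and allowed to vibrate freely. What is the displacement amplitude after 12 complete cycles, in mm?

ζ = c/(2√(km)) = 731/(2√(86400 × 583)) = 731/14190 = 0.05150.
Logarithmic decrement δ = 2πζ/√(1 − ζ²) = 2π × 0.05150/√(1 − 0.00265) = 0.3240.
After n cycles, x_n/x₀ = e^(−nδ), so x_12 = 8.56 × e^(−12 × 0.3240) = 8.56 × 0.02048 = 0.1754 mm.

0.175 mm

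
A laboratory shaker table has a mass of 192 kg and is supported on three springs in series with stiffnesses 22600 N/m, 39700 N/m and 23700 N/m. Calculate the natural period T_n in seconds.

0.920 s

Series springs: 1/k_eq = 1/22600 + 1/39700 + 1/23700 = 0.0001116, so k_eq = 8958 N/m.
ω_n = √(k_eq/m) = √(8958/192) = √46.66 = 6.831 rad/s.
T_n = 2π/ω_n = 6.283/6.831 = 0.9199 s.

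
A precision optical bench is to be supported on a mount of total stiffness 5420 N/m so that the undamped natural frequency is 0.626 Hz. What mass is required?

350 kg

ω_n = 2πf_n = 2π × 0.626 = 3.933 rad/s.
m = k/ω_n² = 5420/3.933² = 5420/15.47 = 350.3 kg.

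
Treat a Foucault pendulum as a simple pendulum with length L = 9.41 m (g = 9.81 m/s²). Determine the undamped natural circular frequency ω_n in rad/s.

For a simple pendulum ω_n = √(g/L) = √(9.81/9.41) = √1.043 = 1.021 rad/s.

1.02 rad/s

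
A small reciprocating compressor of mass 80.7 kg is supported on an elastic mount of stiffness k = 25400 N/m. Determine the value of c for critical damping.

c_c = 2√(k·m) = 2√(25400 × 80.7) = 2 × 1432 = 2863 N·s/m.

2860 N·s/m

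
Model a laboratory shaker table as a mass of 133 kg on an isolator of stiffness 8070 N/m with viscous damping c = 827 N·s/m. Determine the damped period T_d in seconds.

ω_n = √(k/m) = √(8070/133) = 7.790 rad/s.
Critical damping c_c = 2√(k·m) = 2√(8070 × 133) = 2072 N·s/m, so ζ = c/c_c = 827/2072 = 0.3991.
ω_d = ω_n√(1 − ζ²) = 7.790 × √(1 − 0.159) = 7.142 rad/s.
T_d = 2π/ω_d = 0.8797 s.

0.880 s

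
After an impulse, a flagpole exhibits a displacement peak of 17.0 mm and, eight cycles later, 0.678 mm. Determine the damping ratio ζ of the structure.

0.0640

Logarithmic decrement δ = (1/n)·ln(x₀/x_n) = (1/8)·ln(17.0/0.678) = (1/8)·ln(25.07) = 0.4027.
ζ = δ/√(4π² + δ²) = 0.4027/√(39.48 + 0.162) = 0.4027/6.296 = 0.06396.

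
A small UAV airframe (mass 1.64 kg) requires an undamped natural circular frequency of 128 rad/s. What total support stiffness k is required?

k = m·ω_n² = 1.64 × 128.0² = 1.64 × 16380 = 26870 N/m.

26900 N/m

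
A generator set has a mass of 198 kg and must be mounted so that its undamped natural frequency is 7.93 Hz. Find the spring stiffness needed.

492000 N/m

ω_n = 2πf_n = 2π × 7.93 = 49.83 rad/s.
k = m·ω_n² = 198 × 49.83² = 198 × 2483 = 491600 N/m.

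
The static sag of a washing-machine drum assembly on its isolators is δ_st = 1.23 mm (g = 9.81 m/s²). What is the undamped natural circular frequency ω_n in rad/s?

89.3 rad/s

ω_n = √(g/δ_st) = √(9.81/0.00123) = √7976 = 89.31 rad/s.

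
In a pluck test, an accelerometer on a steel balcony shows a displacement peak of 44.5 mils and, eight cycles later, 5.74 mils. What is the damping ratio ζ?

Logarithmic decrement δ = (1/n)·ln(x₀/x_n) = (1/8)·ln(44.5/5.74) = (1/8)·ln(7.753) = 0.2560.
ζ = δ/√(4π² + δ²) = 0.2560/√(39.48 + 0.0655) = 0.2560/6.288 = 0.04071.

0.0407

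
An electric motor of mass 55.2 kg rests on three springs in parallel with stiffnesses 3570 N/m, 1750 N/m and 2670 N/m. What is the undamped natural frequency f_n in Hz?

1.91 Hz

Parallel springs add: k_eq = 3570 + 1750 + 2670 = 7990 N/m.
ω_n = √(k_eq/m) = √(7990/55.2) = √144.7 = 12.03 rad/s.
f_n = ω_n/(2π) = 12.03/6.283 = 1.915 Hz.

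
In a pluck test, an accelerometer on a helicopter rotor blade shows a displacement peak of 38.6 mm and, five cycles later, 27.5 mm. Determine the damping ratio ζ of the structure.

Logarithmic decrement δ = (1/n)·ln(x₀/x_n) = (1/5)·ln(38.6/27.5) = (1/5)·ln(1.404) = 0.06781.
ζ = δ/√(4π² + δ²) = 0.06781/√(39.48 + 0.00460) = 0.06781/6.284 = 0.01079.

0.0108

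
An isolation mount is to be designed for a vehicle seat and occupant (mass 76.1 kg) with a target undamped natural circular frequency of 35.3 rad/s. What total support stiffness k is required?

94800 N/m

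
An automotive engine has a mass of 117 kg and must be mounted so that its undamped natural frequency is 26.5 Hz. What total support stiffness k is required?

3240000 N/m

ω_n = 2πf_n = 2π × 26.5 = 166.5 rad/s.
k = m·ω_n² = 117 × 166.5² = 117 × 27720 = 3244000 N/m.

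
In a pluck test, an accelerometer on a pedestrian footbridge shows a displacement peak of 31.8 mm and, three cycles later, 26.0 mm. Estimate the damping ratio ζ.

0.0107

Logarithmic decrement δ = (1/n)·ln(x₀/x_n) = (1/3)·ln(31.8/26.0) = (1/3)·ln(1.223) = 0.06712.
ζ = δ/√(4π² + δ²) = 0.06712/√(39.48 + 0.00451) = 0.06712/6.284 = 0.01068.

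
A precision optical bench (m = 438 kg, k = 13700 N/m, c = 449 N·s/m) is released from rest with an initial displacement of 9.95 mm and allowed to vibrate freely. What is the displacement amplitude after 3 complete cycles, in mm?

ζ = c/(2√(km)) = 449/(2√(13700 × 438)) = 449/4899 = 0.09165.
Logarithmic decrement δ = 2πζ/√(1 − ζ²) = 2π × 0.09165/√(1 − 0.00840) = 0.5783.
After n cycles, x_n/x₀ = e^(−nδ), so x_3 = 9.95 × e^(−3 × 0.5783) = 9.95 × 0.1764 = 1.756 mm.

1.76 mm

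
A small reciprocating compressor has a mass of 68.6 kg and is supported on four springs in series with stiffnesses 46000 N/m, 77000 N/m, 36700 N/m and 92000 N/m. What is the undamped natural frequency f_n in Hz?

2.25 Hz

Series springs: 1/k_eq = 1/46000 + 1/77000 + 1/36700 + 1/92000 = 7.284×10^-5, so k_eq = 13730 N/m.
ω_n = √(k_eq/m) = √(13730/68.6) = √200.1 = 14.15 rad/s.
f_n = ω_n/(2π) = 14.15/6.283 = 2.251 Hz.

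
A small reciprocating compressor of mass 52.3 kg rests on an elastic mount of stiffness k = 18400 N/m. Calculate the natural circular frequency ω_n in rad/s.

18.8 rad/s

ω_n = √(k/m) = √(18400/52.3) = √351.8 = 18.76 rad/s.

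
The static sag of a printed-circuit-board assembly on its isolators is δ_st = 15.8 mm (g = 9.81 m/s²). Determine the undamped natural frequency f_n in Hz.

3.97 Hz

ω_n = √(g/δ_st) = √(9.81/0.0158) = √620.9 = 24.92 rad/s.
f_n = ω_n/(2π) = 24.92/6.283 = 3.966 Hz.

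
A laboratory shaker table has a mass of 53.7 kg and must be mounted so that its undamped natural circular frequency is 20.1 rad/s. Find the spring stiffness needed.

21700 N/m

k = m·ω_n² = 53.7 × 20.10² = 53.7 × 404.0 = 21700 N/m.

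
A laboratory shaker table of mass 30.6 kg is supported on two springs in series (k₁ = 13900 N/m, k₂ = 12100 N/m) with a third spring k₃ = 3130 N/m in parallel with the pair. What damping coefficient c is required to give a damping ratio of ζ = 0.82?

889 N·s/m

Series pair: k_s = k₁k₂/(k₁+k₂) = (13900)(12100)/(13900 + 12100) = 6469 N/m. In parallel with k₃: k_eq = 6469 + 3130 = 9599 N/m.
c_c = 2√(k_eq·m) = 2√(9599 × 30.6) = 1084 N·s/m.
c = ζ·c_c = 0.82 × 1084 = 888.8 N·s/m.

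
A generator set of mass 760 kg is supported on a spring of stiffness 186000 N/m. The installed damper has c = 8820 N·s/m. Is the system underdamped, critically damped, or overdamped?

underdamped

c_c = 2√(k·m) = 23780 N·s/m; ζ = c/c_c = 8820/23780 = 0.371.
Since ζ < 1 the system is underdamped.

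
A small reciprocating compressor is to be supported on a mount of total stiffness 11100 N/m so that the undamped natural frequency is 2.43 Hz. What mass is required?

ω_n = 2πf_n = 2π × 2.43 = 15.27 rad/s.
m = k/ω_n² = 11100/15.27² = 11100/233.1 = 47.62 kg.

47.6 kg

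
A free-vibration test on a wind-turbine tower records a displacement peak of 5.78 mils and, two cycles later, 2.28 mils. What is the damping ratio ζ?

Logarithmic decrement δ = (1/n)·ln(x₀/x_n) = (1/2)·ln(5.78/2.28) = (1/2)·ln(2.535) = 0.4651.
ζ = δ/√(4π² + δ²) = 0.4651/√(39.48 + 0.216) = 0.4651/6.300 = 0.07382.

0.0738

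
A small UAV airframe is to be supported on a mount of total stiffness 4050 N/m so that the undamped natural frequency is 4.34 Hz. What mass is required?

ω_n = 2πf_n = 2π × 4.34 = 27.27 rad/s.
m = k/ω_n² = 4050/27.27² = 4050/743.6 = 5.446 kg.

5.45 kg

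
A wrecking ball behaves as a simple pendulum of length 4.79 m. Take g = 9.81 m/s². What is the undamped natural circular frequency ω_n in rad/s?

For a simple pendulum ω_n = √(g/L) = √(9.81/4.79) = √2.048 = 1.431 rad/s.

1.43 rad/s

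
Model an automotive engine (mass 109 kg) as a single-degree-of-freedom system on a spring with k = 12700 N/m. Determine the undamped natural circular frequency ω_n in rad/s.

ω_n = √(k/m) = √(12700/109) = √116.5 = 10.79 rad/s.

10.8 rad/s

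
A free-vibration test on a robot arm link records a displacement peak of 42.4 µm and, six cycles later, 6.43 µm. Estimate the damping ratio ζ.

0.0500

Logarithmic decrement δ = (1/n)·ln(x₀/x_n) = (1/6)·ln(42.4/6.43) = (1/6)·ln(6.594) = 0.3144.
ζ = δ/√(4π² + δ²) = 0.3144/√(39.48 + 0.0988) = 0.3144/6.291 = 0.04997.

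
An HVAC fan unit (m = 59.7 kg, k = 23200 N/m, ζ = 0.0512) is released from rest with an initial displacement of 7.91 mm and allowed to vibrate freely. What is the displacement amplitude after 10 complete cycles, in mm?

Logarithmic decrement δ = 2πζ/√(1 − ζ²) = 2π × 0.05120/√(1 − 0.00262) = 0.3221.
After n cycles, x_n/x₀ = e^(−nδ), so x_10 = 7.91 × e^(−10 × 0.3221) = 7.91 × 0.03991 = 0.3157 mm.

0.316 mm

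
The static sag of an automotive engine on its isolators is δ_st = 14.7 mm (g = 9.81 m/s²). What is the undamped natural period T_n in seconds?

0.243 s

ω_n = √(g/δ_st) = √(9.81/0.0147) = √667.3 = 25.83 rad/s.
T_n = 2π/ω_n = 6.283/25.83 = 0.2432 s.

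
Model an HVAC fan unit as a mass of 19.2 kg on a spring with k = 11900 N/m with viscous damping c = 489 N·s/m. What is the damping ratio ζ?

0.512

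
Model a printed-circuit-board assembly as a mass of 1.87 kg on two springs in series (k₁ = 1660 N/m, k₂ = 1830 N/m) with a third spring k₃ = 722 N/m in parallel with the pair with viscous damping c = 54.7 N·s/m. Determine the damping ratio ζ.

0.501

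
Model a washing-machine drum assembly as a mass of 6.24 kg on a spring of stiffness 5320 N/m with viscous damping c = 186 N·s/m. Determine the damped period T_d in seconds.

0.250 s

ω_n = √(k/m) = √(5320/6.24) = 29.20 rad/s.
Critical damping c_c = 2√(k·m) = 2√(5320 × 6.24) = 364.4 N·s/m, so ζ = c/c_c = 186/364.4 = 0.5104.
ω_d = ω_n√(1 − ζ²) = 29.20 × √(1 − 0.261) = 25.11 rad/s.
T_d = 2π/ω_d = 0.2502 s.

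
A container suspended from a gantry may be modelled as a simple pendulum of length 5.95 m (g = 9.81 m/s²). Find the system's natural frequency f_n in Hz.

For a simple pendulum ω_n = √(g/L) = √(9.81/5.95) = √1.649 = 1.284 rad/s.
f_n = ω_n/(2π) = 1.284/6.283 = 0.2044 Hz.

0.204 Hz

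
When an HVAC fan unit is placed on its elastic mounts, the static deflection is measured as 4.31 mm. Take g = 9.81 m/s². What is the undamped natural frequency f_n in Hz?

ω_n = √(g/δ_st) = √(9.81/0.00431) = √2276 = 47.71 rad/s.
f_n = ω_n/(2π) = 47.71/6.283 = 7.593 Hz.

7.59 Hz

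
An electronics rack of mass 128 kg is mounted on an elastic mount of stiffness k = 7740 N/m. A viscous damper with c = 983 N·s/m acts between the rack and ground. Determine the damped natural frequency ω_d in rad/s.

ω_n = √(k/m) = √(7740/128) = 7.776 rad/s.
Critical damping c_c = 2√(k·m) = 2√(7740 × 128) = 1991 N·s/m, so ζ = c/c_c = 983/1991 = 0.4938.
ω_d = ω_n√(1 − ζ²) = 7.776 × √(1 − 0.244) = 6.762 rad/s.

6.76 rad/s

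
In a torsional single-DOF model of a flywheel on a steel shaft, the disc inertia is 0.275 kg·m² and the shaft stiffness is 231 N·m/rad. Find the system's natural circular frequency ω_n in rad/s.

29.0 rad/s

ω_n = √(k_t/J) = √(231/0.275) = √840.0 = 28.98 rad/s.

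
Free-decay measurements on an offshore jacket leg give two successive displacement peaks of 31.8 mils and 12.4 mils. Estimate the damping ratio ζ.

0.148

Logarithmic decrement δ = (1/n)·ln(x₀/x_n) = (1/1)·ln(31.8/12.4) = (1/1)·ln(2.565) = 0.9418.
ζ = δ/√(4π² + δ²) = 0.9418/√(39.48 + 0.887) = 0.9418/6.353 = 0.1482.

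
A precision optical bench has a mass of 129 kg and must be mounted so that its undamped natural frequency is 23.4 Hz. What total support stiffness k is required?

2790000 N/m

ω_n = 2πf_n = 2π × 23.4 = 147.0 rad/s.
k = m·ω_n² = 129 × 147.0² = 129 × 21620 = 2789000 N/m.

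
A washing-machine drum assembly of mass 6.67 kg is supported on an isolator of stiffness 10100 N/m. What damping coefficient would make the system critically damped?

519 N·s/m

c_c = 2√(k·m) = 2√(10100 × 6.67) = 2 × 259.6 = 519.1 N·s/m.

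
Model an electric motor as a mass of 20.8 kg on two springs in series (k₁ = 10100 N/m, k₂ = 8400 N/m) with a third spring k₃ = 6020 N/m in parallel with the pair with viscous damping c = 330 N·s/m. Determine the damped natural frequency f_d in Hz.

3.36 Hz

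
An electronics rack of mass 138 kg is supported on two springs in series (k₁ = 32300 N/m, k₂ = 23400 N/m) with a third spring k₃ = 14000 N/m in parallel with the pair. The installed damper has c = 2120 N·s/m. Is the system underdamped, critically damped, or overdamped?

underdamped

Series pair: k_s = k₁k₂/(k₁+k₂) = (32300)(23400)/(32300 + 23400) = 13570 N/m. In parallel with k₃: k_eq = 13570 + 14000 = 27570 N/m.
c_c = 2√(k_eq·m) = 3901 N·s/m; ζ = c/c_c = 2120/3901 = 0.543.
Since ζ < 1 the system is underdamped.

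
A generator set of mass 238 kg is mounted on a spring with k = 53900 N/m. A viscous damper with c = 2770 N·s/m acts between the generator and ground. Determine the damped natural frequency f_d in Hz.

2.21 Hz

ω_n = √(k/m) = √(53900/238) = 15.05 rad/s.
Critical damping c_c = 2√(k·m) = 2√(53900 × 238) = 7163 N·s/m, so ζ = c/c_c = 2770/7163 = 0.3867.
ω_d = ω_n√(1 − ζ²) = 15.05 × √(1 − 0.150) = 13.88 rad/s.
f_d = ω_d/(2π) = 2.209 Hz.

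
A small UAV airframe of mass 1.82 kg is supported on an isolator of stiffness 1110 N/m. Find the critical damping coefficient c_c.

89.9 N·s/m

c_c = 2√(k·m) = 2√(1110 × 1.82) = 2 × 44.95 = 89.89 N·s/m.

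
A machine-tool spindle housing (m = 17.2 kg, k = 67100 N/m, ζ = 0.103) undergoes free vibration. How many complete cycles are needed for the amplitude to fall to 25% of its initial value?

3 cycles

Logarithmic decrement δ = 2πζ/√(1 − ζ²) = 2π × 0.1030/√(1 − 0.0106) = 0.6506.
x_n/x₀ = e^(−nδ) ≤ 0.25; take ln: n ≥ ln(1/0.25)/δ = 1.386/0.6506 = 2.131.
So 3 complete cycles are required.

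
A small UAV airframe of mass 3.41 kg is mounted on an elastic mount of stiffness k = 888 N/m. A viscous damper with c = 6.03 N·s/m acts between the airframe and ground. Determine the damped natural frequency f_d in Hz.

2.56 Hz

ω_n = √(k/m) = √(888.0/3.41) = 16.14 rad/s.
Critical damping c_c = 2√(k·m) = 2√(888.0 × 3.41) = 110.1 N·s/m, so ζ = c/c_c = 6.03/110.1 = 0.05479.
ω_d = ω_n√(1 − ζ²) = 16.14 × √(1 − 0.00300) = 16.11 rad/s.
f_d = ω_d/(2π) = 2.564 Hz.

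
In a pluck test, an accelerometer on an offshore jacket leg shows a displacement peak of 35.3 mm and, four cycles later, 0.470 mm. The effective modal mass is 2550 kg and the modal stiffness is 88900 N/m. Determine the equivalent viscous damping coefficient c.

5100 N·s/m

Logarithmic decrement δ = (1/n)·ln(x₀/x_n) = (1/4)·ln(35.3/0.470) = (1/4)·ln(75.11) = 1.080.
ζ = δ/√(4π² + δ²) = 1.080/√(39.48 + 1.17) = 1.080/6.375 = 0.1694.
c = ζ · 2√(km) = 0.1694 × 2√(88900 × 2550) = 0.1694 × 30110 = 5100 N·s/m.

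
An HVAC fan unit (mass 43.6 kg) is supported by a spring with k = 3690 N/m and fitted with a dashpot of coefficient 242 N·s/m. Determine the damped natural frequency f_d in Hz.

ω_n = √(k/m) = √(3690/43.6) = 9.200 rad/s.
Critical damping c_c = 2√(k·m) = 2√(3690 × 43.6) = 802.2 N·s/m, so ζ = c/c_c = 242/802.2 = 0.3017.
ω_d = ω_n√(1 − ζ²) = 9.200 × √(1 − 0.0910) = 8.771 rad/s.
f_d = ω_d/(2π) = 1.396 Hz.

1.40 Hz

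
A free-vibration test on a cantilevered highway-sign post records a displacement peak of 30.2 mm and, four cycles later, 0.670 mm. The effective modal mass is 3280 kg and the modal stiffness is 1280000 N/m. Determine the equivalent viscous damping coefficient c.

Logarithmic decrement δ = (1/n)·ln(x₀/x_n) = (1/4)·ln(30.2/0.670) = (1/4)·ln(45.07) = 0.9521.
ζ = δ/√(4π² + δ²) = 0.9521/√(39.48 + 0.906) = 0.9521/6.355 = 0.1498.
c = ζ · 2√(km) = 0.1498 × 2√(1280000 × 3280) = 0.1498 × 129600 = 19410 N·s/m.

19400 N·s/m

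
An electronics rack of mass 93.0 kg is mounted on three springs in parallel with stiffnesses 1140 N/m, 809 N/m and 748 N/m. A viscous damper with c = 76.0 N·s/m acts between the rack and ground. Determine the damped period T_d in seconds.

Parallel springs add: k_eq = 1140 + 809 + 748 = 2697 N/m.
ω_n = √(k_eq/m) = √(2697/93.0) = 5.385 rad/s.
Critical damping c_c = 2√(k_eq·m) = 2√(2697 × 93.0) = 1002 N·s/m, so ζ = c/c_c = 76.0/1002 = 0.07588.
ω_d = ω_n√(1 − ζ²) = 5.385 × √(1 − 0.00576) = 5.370 rad/s.
T_d = 2π/ω_d = 1.170 s.

1.17 s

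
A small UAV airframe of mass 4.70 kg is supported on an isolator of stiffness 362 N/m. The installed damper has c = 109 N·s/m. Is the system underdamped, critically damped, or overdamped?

overdamped

c_c = 2√(k·m) = 82.50 N·s/m; ζ = c/c_c = 109/82.50 = 1.32.
Since ζ > 1 the system is overdamped.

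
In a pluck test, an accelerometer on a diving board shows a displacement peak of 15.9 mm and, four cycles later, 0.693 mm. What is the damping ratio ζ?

Logarithmic decrement δ = (1/n)·ln(x₀/x_n) = (1/4)·ln(15.9/0.693) = (1/4)·ln(22.94) = 0.7833.
ζ = δ/√(4π² + δ²) = 0.7833/√(39.48 + 0.613) = 0.7833/6.332 = 0.1237.

0.124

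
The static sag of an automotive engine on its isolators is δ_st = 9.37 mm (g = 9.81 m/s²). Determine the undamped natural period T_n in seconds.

0.194 s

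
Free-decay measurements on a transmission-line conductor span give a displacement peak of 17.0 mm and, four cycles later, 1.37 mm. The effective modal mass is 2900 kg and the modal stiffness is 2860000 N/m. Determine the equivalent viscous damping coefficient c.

18200 N·s/m

Logarithmic decrement δ = (1/n)·ln(x₀/x_n) = (1/4)·ln(17.0/1.37) = (1/4)·ln(12.41) = 0.6296.
ζ = δ/√(4π² + δ²) = 0.6296/√(39.48 + 0.396) = 0.6296/6.315 = 0.09970.
c = ζ · 2√(km) = 0.09970 × 2√(2860000 × 2900) = 0.09970 × 182100 = 18160 N·s/m.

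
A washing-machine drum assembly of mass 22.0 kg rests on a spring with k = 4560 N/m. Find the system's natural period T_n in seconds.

0.436 s

ω_n = √(k/m) = √(4560/22.0) = √207.3 = 14.40 rad/s.
T_n = 2π/ω_n = 6.283/14.40 = 0.4364 s.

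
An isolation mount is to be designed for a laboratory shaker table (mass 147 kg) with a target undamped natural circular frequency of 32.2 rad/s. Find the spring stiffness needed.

152000 N/m

k = m·ω_n² = 147 × 32.20² = 147 × 1037 = 152400 N/m.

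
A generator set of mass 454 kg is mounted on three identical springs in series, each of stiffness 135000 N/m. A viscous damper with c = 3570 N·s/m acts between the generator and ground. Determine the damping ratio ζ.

0.395

Series springs: 1/k_eq = 3/135000, so k_eq = 135000/3 = 45000 N/m.
ω_n = √(k_eq/m) = √(45000/454) = 9.956 rad/s.
Critical damping c_c = 2√(k_eq·m) = 2√(45000 × 454) = 9040 N·s/m, so ζ = c/c_c = 3570/9040 = 0.3949.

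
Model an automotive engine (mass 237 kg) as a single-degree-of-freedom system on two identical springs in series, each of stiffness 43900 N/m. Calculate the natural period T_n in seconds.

Series springs: 1/k_eq = 2/43900, so k_eq = 43900/2 = 21950 N/m.
ω_n = √(k_eq/m) = √(21950/237) = √92.62 = 9.624 rad/s.
T_n = 2π/ω_n = 6.283/9.624 = 0.6529 s.

0.653 s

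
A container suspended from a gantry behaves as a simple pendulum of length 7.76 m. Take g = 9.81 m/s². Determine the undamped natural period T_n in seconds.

5.59 s

For a simple pendulum ω_n = √(g/L) = √(9.81/7.76) = √1.264 = 1.124 rad/s.
T_n = 2π/ω_n = 6.283/1.124 = 5.588 s.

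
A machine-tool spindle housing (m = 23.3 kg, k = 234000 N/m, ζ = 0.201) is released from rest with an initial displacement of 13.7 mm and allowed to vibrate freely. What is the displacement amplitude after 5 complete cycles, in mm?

Logarithmic decrement δ = 2πζ/√(1 − ζ²) = 2π × 0.2010/√(1 − 0.0404) = 1.289.
After n cycles, x_n/x₀ = e^(−nδ), so x_5 = 13.7 × e^(−5 × 1.289) = 13.7 × 0.001587 = 0.02174 mm.

0.0217 mm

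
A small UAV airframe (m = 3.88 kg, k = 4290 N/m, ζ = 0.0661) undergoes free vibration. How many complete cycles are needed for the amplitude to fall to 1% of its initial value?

Logarithmic decrement δ = 2πζ/√(1 − ζ²) = 2π × 0.06610/√(1 − 0.00437) = 0.4162.
x_n/x₀ = e^(−nδ) ≤ 0.01; take ln: n ≥ ln(1/0.01)/δ = 4.605/0.4162 = 11.06.
So 12 complete cycles are required.

12 cycles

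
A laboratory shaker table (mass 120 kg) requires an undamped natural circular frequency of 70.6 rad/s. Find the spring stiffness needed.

598000 N/m

k = m·ω_n² = 120 × 70.60² = 120 × 4984 = 598100 N/m.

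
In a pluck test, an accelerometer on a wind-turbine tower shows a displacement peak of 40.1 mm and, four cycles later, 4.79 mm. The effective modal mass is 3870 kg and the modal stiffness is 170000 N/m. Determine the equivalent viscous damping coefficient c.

4320 N·s/m

Logarithmic decrement δ = (1/n)·ln(x₀/x_n) = (1/4)·ln(40.1/4.79) = (1/4)·ln(8.372) = 0.5312.
ζ = δ/√(4π² + δ²) = 0.5312/√(39.48 + 0.282) = 0.5312/6.306 = 0.08424.
c = ζ · 2√(km) = 0.08424 × 2√(170000 × 3870) = 0.08424 × 51300 = 4322 N·s/m.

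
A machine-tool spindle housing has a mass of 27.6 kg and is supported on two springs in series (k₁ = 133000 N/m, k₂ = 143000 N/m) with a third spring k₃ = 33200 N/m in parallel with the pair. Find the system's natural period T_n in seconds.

0.103 s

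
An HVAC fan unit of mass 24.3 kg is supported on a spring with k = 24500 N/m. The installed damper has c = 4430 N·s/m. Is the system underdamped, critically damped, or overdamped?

c_c = 2√(k·m) = 1543 N·s/m; ζ = c/c_c = 4430/1543 = 2.87.
Since ζ > 1 the system is overdamped.

overdamped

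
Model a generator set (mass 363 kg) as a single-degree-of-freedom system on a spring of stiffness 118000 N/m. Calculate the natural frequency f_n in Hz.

2.87 Hz

ω_n = √(k/m) = √(118000/363) = √325.1 = 18.03 rad/s.
f_n = ω_n/(2π) = 18.03/6.283 = 2.870 Hz.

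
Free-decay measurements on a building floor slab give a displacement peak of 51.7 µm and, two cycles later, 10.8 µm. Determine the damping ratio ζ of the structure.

0.124

Logarithmic decrement δ = (1/n)·ln(x₀/x_n) = (1/2)·ln(51.7/10.8) = (1/2)·ln(4.787) = 0.7830.
ζ = δ/√(4π² + δ²) = 0.7830/√(39.48 + 0.613) = 0.7830/6.332 = 0.1237.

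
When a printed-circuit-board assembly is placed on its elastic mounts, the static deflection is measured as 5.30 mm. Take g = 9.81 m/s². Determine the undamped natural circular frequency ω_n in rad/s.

43.0 rad/s

ω_n = √(g/δ_st) = √(9.81/0.00530) = √1851 = 43.02 rad/s.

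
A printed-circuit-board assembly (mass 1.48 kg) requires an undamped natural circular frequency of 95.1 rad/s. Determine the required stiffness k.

13400 N/m

k = m·ω_n² = 1.48 × 95.10² = 1.48 × 9044 = 13390 N/m.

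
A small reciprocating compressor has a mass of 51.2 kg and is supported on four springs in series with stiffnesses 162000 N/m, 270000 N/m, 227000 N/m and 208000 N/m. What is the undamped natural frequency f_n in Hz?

Series springs: 1/k_eq = 1/162000 + 1/270000 + 1/227000 + 1/208000 = 1.909×10^-5, so k_eq = 52380 N/m.
ω_n = √(k_eq/m) = √(52380/51.2) = √1023 = 31.99 rad/s.
f_n = ω_n/(2π) = 31.99/6.283 = 5.091 Hz.

5.09 Hz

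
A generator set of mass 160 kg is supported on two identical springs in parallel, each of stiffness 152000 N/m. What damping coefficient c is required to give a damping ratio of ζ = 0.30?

Parallel springs add: k_eq = 2 × 152000 = 304000 N/m.
c_c = 2√(k_eq·m) = 2√(304000 × 160) = 13950 N·s/m.
c = ζ·c_c = 0.30 × 13950 = 4185 N·s/m.

4180 N·s/m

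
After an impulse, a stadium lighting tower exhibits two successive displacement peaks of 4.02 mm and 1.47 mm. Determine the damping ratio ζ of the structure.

Logarithmic decrement δ = (1/n)·ln(x₀/x_n) = (1/1)·ln(4.02/1.47) = (1/1)·ln(2.735) = 1.006.
ζ = δ/√(4π² + δ²) = 1.006/√(39.48 + 1.01) = 1.006/6.363 = 0.1581.

0.158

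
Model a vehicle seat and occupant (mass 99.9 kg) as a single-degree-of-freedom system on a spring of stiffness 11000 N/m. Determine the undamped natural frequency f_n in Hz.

1.67 Hz

ω_n = √(k/m) = √(11000/99.9) = √110.1 = 10.49 rad/s.
f_n = ω_n/(2π) = 10.49/6.283 = 1.670 Hz.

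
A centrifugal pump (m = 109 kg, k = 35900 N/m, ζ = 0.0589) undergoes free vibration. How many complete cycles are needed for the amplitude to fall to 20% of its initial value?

5 cycles

Logarithmic decrement δ = 2πζ/√(1 − ζ²) = 2π × 0.05890/√(1 − 0.00347) = 0.3707.
x_n/x₀ = e^(−nδ) ≤ 0.2; take ln: n ≥ ln(1/0.2)/δ = 1.609/0.3707 = 4.341.
So 5 complete cycles are required.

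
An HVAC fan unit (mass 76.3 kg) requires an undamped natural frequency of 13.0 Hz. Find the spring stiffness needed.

509000 N/m

ω_n = 2πf_n = 2π × 13.0 = 81.68 rad/s.
k = m·ω_n² = 76.3 × 81.68² = 76.3 × 6672 = 509100 N/m.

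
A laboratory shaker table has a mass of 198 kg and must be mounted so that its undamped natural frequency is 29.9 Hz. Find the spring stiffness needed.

6990000 N/m

ω_n = 2πf_n = 2π × 29.9 = 187.9 rad/s.
k = m·ω_n² = 198 × 187.9² = 198 × 35290 = 6988000 N/m.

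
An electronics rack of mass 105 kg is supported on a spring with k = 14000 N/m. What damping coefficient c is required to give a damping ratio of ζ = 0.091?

c_c = 2√(k·m) = 2√(14000 × 105) = 2425 N·s/m.
c = ζ·c_c = 0.091 × 2425 = 220.7 N·s/m.

221 N·s/m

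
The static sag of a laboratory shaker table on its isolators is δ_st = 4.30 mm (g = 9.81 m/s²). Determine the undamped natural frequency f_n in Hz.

7.60 Hz

ω_n = √(g/δ_st) = √(9.81/0.00430) = √2281 = 47.76 rad/s.
f_n = ω_n/(2π) = 47.76/6.283 = 7.602 Hz.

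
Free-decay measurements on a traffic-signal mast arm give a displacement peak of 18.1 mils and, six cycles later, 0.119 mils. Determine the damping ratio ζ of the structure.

0.132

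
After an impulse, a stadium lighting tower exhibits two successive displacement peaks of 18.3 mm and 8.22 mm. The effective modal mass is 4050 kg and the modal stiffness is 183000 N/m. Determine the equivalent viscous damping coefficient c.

Logarithmic decrement δ = (1/n)·ln(x₀/x_n) = (1/1)·ln(18.3/8.22) = (1/1)·ln(2.226) = 0.8003.
ζ = δ/√(4π² + δ²) = 0.8003/√(39.48 + 0.641) = 0.8003/6.334 = 0.1264.
c = ζ · 2√(km) = 0.1264 × 2√(183000 × 4050) = 0.1264 × 54450 = 6880 N·s/m.

6880 N·s/m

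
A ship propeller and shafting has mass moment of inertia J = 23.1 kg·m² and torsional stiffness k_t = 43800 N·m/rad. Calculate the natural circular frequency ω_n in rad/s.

43.5 rad/s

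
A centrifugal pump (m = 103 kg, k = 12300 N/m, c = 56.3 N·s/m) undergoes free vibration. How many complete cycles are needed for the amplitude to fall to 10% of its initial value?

15 cycles

ζ = c/(2√(km)) = 56.3/(2√(12300 × 103)) = 56.3/2251 = 0.02501.
Logarithmic decrement δ = 2πζ/√(1 − ζ²) = 2π × 0.02501/√(1 − 0.000625) = 0.1572.
x_n/x₀ = e^(−nδ) ≤ 0.1; take ln: n ≥ ln(1/0.1)/δ = 2.303/0.1572 = 14.65.
So 15 complete cycles are required.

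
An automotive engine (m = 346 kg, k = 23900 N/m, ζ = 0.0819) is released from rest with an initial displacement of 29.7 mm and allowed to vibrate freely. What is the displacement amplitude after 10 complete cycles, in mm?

0.170 mm

Logarithmic decrement δ = 2πζ/√(1 − ζ²) = 2π × 0.08190/√(1 − 0.00671) = 0.5163.
After n cycles, x_n/x₀ = e^(−nδ), so x_10 = 29.7 × e^(−10 × 0.5163) = 29.7 × 0.005723 = 0.1700 mm.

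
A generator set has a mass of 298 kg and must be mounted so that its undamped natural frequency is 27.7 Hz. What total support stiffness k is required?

9030000 N/m

ω_n = 2πf_n = 2π × 27.7 = 174.0 rad/s.
k = m·ω_n² = 298 × 174.0² = 298 × 30290 = 9027000 N/m.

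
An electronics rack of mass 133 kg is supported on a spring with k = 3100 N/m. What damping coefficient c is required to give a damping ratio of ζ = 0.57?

c_c = 2√(k·m) = 2√(3100 × 133) = 1284 N·s/m.
c = ζ·c_c = 0.57 × 1284 = 732.0 N·s/m.

732 N·s/m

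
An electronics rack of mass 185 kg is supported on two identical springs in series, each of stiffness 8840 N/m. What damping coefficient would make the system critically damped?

1810 N·s/m

Series springs: 1/k_eq = 2/8840, so k_eq = 8840/2 = 4420 N/m.
c_c = 2√(k_eq·m) = 2√(4420 × 185) = 2 × 904.3 = 1809 N·s/m.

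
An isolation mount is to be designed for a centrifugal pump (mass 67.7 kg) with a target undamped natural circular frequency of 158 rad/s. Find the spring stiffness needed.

1690000 N/m

k = m·ω_n² = 67.7 × 158.0² = 67.7 × 24960 = 1690000 N/m.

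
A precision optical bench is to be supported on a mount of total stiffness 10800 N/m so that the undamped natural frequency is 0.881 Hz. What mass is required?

ω_n = 2πf_n = 2π × 0.881 = 5.535 rad/s.
m = k/ω_n² = 10800/5.535² = 10800/30.64 = 352.5 kg.

352 kg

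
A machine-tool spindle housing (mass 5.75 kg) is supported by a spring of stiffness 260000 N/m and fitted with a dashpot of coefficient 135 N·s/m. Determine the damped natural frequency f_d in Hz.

33.8 Hz

ω_n = √(k/m) = √(260000/5.75) = 212.6 rad/s.
Critical damping c_c = 2√(k·m) = 2√(260000 × 5.75) = 2445 N·s/m, so ζ = c/c_c = 135/2445 = 0.05521.
ω_d = ω_n√(1 − ζ²) = 212.6 × √(1 − 0.00305) = 212.3 rad/s.
f_d = ω_d/(2π) = 33.79 Hz.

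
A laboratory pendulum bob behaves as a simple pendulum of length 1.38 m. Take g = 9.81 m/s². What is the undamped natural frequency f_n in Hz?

For a simple pendulum ω_n = √(g/L) = √(9.81/1.38) = √7.109 = 2.666 rad/s.
f_n = ω_n/(2π) = 2.666/6.283 = 0.4243 Hz.

0.424 Hz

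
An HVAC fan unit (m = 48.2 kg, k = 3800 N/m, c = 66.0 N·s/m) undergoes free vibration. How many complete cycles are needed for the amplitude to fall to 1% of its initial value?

10 cycles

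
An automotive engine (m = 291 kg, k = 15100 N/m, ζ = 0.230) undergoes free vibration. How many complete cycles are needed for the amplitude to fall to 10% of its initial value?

2 cycles

Logarithmic decrement δ = 2πζ/√(1 − ζ²) = 2π × 0.2300/√(1 − 0.0529) = 1.485.
x_n/x₀ = e^(−nδ) ≤ 0.1; take ln: n ≥ ln(1/0.1)/δ = 2.303/1.485 = 1.551.
So 2 complete cycles are required.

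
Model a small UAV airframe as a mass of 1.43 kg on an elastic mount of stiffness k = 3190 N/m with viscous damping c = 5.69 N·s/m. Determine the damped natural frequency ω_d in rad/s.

47.2 rad/s

ω_n = √(k/m) = √(3190/1.43) = 47.23 rad/s.
Critical damping c_c = 2√(k·m) = 2√(3190 × 1.43) = 135.1 N·s/m, so ζ = c/c_c = 5.69/135.1 = 0.04212.
ω_d = ω_n√(1 − ζ²) = 47.23 × √(1 − 0.00177) = 47.19 rad/s.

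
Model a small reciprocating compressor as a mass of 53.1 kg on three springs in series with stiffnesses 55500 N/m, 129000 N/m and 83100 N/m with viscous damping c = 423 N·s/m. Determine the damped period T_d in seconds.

Series springs: 1/k_eq = 1/55500 + 1/129000 + 1/83100 = 3.780×10^-5, so k_eq = 26450 N/m.
ω_n = √(k_eq/m) = √(26450/53.1) = 22.32 rad/s.
Critical damping c_c = 2√(k_eq·m) = 2√(26450 × 53.1) = 2370 N·s/m, so ζ = c/c_c = 423/2370 = 0.1785.
ω_d = ω_n√(1 − ζ²) = 22.32 × √(1 − 0.0318) = 21.96 rad/s.
T_d = 2π/ω_d = 0.2861 s.

0.286 s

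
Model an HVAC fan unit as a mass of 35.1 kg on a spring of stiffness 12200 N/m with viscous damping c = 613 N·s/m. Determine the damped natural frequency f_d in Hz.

ω_n = √(k/m) = √(12200/35.1) = 18.64 rad/s.
Critical damping c_c = 2√(k·m) = 2√(12200 × 35.1) = 1309 N·s/m, so ζ = c/c_c = 613/1309 = 0.4684.
ω_d = ω_n√(1 − ζ²) = 18.64 × √(1 − 0.219) = 16.47 rad/s.
f_d = ω_d/(2π) = 2.622 Hz.

2.62 Hz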